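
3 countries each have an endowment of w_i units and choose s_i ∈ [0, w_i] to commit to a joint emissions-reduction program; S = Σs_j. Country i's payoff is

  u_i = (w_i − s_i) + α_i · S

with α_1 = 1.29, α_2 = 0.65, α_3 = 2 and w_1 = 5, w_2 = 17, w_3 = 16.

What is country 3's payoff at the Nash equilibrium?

42

∂u_i/∂s_i = α_i − 1, so country i contributes w_i if α_i > 1, else 0.
α_i > 1 for i ∈ {1, 3}; NE contributions (5, 0, 16), S = 21.
u_3 = (16 − 16) + 2·21 = 42.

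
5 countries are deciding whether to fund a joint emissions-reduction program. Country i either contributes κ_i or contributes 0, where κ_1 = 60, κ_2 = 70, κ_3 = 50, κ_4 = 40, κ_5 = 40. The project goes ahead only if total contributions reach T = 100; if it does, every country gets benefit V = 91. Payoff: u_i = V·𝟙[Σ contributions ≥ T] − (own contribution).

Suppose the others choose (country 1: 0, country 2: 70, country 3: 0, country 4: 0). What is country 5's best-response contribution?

40

Others' total = 70. Contributing 40 brings total to 110 ≥ 100: gain V − κ_5 = 51.
Best response: 40.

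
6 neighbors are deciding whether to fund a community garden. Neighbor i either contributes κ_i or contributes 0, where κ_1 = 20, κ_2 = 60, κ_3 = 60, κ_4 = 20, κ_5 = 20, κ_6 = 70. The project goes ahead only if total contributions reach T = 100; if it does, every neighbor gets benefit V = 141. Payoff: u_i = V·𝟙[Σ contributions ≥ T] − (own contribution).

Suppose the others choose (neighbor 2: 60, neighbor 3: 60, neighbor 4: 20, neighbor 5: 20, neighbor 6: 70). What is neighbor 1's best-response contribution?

0

Others' total = 230 ≥ 100; contributing adds cost 20 for no extra benefit.
Best response: 0.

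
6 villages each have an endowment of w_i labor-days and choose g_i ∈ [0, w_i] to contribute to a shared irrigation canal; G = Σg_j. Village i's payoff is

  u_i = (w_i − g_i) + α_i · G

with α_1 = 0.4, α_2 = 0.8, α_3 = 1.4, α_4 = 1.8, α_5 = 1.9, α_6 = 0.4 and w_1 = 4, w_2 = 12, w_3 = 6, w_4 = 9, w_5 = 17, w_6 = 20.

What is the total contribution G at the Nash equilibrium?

∂u_i/∂g_i = α_i − 1, so village i contributes w_i if α_i > 1, else 0.
α_i > 1 for i ∈ {3, 4, 5}; NE contributions (0, 0, 6, 9, 17, 0), G = 32.

32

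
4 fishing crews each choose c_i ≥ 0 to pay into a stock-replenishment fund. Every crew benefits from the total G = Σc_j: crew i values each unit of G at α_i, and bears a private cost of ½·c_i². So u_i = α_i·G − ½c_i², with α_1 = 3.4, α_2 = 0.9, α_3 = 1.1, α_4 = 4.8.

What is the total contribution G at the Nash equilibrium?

10.2

Crew i's FOC: ∂u_i/∂c_i = α_i − c_i = 0, so c_i* = α_i.
NE contributions = (3.4, 0.9, 1.1, 4.8); G = 10.2.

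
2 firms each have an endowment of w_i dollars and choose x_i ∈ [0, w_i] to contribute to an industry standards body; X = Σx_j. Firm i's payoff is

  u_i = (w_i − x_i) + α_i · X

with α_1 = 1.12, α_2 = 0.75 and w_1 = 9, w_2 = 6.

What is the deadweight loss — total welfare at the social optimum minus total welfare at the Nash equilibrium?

∂u_i/∂x_i = α_i − 1, so firm i contributes w_i if α_i > 1, else 0.
α_i > 1 for i ∈ {1}; NE contributions (9, 0), X = 9.
W^NE = Σw_i − X^NE + (Σα_i)·X^NE = 15 + 0.87·9 = 22.83.
Planner: ∂(Σu_j)/∂x_i = Σα_j − 1 = 0.87 > 0, so everyone contributes w_i; X^SO = 15, W^SO = 15 + 0.87·15 = 28.05.
Deadweight loss = 5.22.

5.22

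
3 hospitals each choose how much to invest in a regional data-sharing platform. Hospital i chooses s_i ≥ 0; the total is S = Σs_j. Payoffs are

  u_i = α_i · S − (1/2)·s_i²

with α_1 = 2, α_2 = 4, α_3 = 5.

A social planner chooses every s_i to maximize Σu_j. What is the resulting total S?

33

Planner FOC: ∂(Σu_j)/∂s_i = (Σα_j) − s_i = 0, so s_i^SO = Σα_j = 11 for every i; S^SO = 33.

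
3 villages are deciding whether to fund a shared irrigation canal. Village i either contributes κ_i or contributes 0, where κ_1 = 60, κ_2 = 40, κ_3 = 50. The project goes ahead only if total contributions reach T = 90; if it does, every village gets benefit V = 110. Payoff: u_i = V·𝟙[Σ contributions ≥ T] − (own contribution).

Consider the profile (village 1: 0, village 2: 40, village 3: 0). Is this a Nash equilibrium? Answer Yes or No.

No

Total = 40 < 90: not provided.
Village 1 (pledges 0, payoff 0): pledging 60 → total 100, payoff 50. Profitable deviation.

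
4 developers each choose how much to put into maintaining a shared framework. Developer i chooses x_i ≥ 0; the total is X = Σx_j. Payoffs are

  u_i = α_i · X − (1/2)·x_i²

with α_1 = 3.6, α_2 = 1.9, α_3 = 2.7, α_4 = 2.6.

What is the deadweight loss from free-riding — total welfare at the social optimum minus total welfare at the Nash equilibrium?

131.95

Developer i's FOC: ∂u_i/∂x_i = α_i − x_i = 0, so x_i* = α_i.
NE contributions = (3.6, 1.9, 2.7, 2.6); X = 10.8.
W^NE = (Σα)·X − ½Σα_i² = 10.8² − ½·30.62 = 101.33.
Planner sets x_i = Σα_j = 10.8 for every i, so X^SO = 4·10.8 = 43.2.
W^SO = (Σα)·X^SO − ½·4·(Σα)² = (4/2)·10.8² = 233.28.
Deadweight loss = W^SO − W^NE = 131.95.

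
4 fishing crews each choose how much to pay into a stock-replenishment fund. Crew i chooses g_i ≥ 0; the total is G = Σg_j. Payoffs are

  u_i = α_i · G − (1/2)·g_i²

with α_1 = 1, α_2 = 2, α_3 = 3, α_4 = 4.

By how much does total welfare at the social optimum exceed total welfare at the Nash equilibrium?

115

Crew i's FOC: ∂u_i/∂g_i = α_i − g_i = 0, so g_i* = α_i.
NE contributions = (1, 2, 3, 4); G = 10.
W^NE = (Σα)·G − ½Σα_i² = 10² − ½·30 = 85.
Planner sets g_i = Σα_j = 10 for every i, so G^SO = 4·10 = 40.
W^SO = (Σα)·G^SO − ½·4·(Σα)² = (4/2)·10² = 200.
Deadweight loss = W^SO − W^NE = 115.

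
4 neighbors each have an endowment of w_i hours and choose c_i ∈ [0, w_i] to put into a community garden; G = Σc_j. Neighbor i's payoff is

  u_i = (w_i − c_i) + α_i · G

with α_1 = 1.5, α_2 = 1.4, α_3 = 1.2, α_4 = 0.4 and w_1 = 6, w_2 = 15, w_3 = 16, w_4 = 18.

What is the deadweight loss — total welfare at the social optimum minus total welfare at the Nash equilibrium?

63

∂u_i/∂c_i = α_i − 1, so neighbor i contributes w_i if α_i > 1, else 0.
α_i > 1 for i ∈ {1, 2, 3}; NE contributions (6, 15, 16, 0), G = 37.
W^NE = Σw_i − G^NE + (Σα_i)·G^NE = 55 + 3.5·37 = 184.5.
Planner: ∂(Σu_j)/∂c_i = Σα_j − 1 = 3.5 > 0, so everyone contributes w_i; G^SO = 55, W^SO = 55 + 3.5·55 = 247.5.
Deadweight loss = 63.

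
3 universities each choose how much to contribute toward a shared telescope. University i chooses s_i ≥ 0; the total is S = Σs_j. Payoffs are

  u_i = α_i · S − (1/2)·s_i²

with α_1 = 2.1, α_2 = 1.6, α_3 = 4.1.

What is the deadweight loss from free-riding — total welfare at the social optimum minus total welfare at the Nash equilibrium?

University i's FOC: ∂u_i/∂s_i = α_i − s_i = 0, so s_i* = α_i.
NE contributions = (2.1, 1.6, 4.1); S = 7.8.
W^NE = (Σα)·S − ½Σα_i² = 7.8² − ½·23.78 = 48.95.
Planner sets s_i = Σα_j = 7.8 for every i, so S^SO = 3·7.8 = 23.4.
W^SO = (Σα)·S^SO − ½·3·(Σα)² = (3/2)·7.8² = 91.26.
Deadweight loss = W^SO − W^NE = 42.31.

42.31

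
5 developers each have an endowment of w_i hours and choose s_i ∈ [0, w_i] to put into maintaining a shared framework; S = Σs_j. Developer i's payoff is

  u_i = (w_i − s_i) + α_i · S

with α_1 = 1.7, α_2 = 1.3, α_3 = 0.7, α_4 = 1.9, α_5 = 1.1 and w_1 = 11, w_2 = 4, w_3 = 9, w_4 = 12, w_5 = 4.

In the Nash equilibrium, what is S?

31

∂u_i/∂s_i = α_i − 1, so developer i contributes w_i if α_i > 1, else 0.
α_i > 1 for i ∈ {1, 2, 4, 5}; NE contributions (11, 4, 0, 12, 4), S = 31.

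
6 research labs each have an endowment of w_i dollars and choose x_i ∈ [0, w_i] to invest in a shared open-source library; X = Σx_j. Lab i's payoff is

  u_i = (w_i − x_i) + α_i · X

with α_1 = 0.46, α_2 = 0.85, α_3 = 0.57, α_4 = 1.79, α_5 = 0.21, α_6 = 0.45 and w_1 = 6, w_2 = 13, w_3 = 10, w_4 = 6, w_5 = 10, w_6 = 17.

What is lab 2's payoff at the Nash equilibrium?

∂u_i/∂x_i = α_i − 1, so lab i contributes w_i if α_i > 1, else 0.
α_i > 1 for i ∈ {4}; NE contributions (0, 0, 0, 6, 0, 0), X = 6.
u_2 = (13 − 0) + 0.85·6 = 18.1.

18.1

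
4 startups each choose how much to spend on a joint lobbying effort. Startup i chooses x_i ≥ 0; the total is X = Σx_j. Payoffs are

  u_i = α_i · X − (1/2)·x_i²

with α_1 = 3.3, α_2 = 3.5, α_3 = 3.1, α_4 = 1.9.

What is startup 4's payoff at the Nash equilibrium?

20.615

Startup i's FOC: ∂u_i/∂x_i = α_i − x_i = 0, so x_i* = α_i.
NE contributions = (3.3, 3.5, 3.1, 1.9); X = 11.8.
u_4 = α_4·X − ½·(x_4)² = 1.9·11.8 − ½·1.9² = 20.615.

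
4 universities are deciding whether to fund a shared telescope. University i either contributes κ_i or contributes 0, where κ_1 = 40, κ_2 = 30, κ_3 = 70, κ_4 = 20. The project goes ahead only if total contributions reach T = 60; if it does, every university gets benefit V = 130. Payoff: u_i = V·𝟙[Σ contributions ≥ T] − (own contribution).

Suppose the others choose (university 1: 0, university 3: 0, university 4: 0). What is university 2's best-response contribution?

0

Others' total = 0. Even contributing 30 gives 30 < 60: no benefit either way.
Best response: 0.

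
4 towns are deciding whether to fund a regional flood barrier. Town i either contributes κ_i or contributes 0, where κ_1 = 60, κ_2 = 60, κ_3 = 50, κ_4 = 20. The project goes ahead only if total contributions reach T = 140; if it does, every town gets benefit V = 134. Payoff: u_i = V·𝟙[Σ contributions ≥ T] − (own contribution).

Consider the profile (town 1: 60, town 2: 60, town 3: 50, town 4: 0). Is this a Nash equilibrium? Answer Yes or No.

Yes

Total = 170 ≥ 140: provided.
Town 1 (pledges 60, payoff 74): dropping to 0 → total 110, payoff 0. No gain.
Town 2 (pledges 60, payoff 74): dropping to 0 → total 110, payoff 0. No gain.
Town 3 (pledges 50, payoff 84): dropping to 0 → total 120, payoff 0. No gain.
Town 4 (pledges 0, payoff 134): pledging 20 → total 190, payoff 114. No gain.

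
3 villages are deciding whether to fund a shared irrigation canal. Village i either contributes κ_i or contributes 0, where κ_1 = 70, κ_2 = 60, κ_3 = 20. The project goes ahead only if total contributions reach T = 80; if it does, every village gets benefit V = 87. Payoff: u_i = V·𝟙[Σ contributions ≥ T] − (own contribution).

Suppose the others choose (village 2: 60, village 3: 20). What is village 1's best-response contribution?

Others' total = 80 ≥ 80; contributing adds cost 70 for no extra benefit.
Best response: 0.

0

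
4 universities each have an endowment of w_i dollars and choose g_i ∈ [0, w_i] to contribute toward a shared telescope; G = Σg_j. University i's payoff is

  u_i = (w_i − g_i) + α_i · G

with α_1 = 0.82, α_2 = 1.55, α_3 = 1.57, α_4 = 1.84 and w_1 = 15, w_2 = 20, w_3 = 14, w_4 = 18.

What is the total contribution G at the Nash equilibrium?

∂u_i/∂g_i = α_i − 1, so university i contributes w_i if α_i > 1, else 0.
α_i > 1 for i ∈ {2, 3, 4}; NE contributions (0, 20, 14, 18), G = 52.

52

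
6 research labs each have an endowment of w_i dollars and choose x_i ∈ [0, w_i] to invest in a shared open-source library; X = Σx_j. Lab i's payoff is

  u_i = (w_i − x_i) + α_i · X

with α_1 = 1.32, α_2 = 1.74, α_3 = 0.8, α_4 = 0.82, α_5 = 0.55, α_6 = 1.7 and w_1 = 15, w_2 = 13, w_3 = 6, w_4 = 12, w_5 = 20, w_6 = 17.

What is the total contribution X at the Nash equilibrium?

45

∂u_i/∂x_i = α_i − 1, so lab i contributes w_i if α_i > 1, else 0.
α_i > 1 for i ∈ {1, 2, 6}; NE contributions (15, 13, 0, 0, 0, 17), X = 45.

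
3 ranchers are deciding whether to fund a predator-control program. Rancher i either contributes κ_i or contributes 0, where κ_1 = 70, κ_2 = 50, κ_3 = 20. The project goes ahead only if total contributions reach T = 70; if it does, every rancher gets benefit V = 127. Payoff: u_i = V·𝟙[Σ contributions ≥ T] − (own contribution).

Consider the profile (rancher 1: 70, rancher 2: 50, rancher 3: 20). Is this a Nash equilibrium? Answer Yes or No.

Total = 140 ≥ 70: provided.
Rancher 1 (pledges 70, payoff 57): dropping to 0 → total 70, payoff 127. Profitable deviation.

No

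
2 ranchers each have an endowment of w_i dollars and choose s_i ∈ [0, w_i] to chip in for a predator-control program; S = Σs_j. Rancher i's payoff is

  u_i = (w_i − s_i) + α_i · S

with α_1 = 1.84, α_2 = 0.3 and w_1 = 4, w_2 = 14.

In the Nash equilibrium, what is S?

4

∂u_i/∂s_i = α_i − 1, so rancher i contributes w_i if α_i > 1, else 0.
α_i > 1 for i ∈ {1}; NE contributions (4, 0), S = 4.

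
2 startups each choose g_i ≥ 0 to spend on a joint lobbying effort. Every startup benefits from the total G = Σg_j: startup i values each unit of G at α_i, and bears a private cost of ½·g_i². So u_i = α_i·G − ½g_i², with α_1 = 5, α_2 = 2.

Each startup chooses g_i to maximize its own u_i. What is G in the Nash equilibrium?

7

Startup i's FOC: ∂u_i/∂g_i = α_i − g_i = 0, so g_i* = α_i.
NE contributions = (5, 2); G = 7.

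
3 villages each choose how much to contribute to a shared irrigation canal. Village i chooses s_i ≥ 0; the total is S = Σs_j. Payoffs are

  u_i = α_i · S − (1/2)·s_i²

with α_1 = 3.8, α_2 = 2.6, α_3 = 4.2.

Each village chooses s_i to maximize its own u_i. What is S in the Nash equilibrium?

10.6

Village i's FOC: ∂u_i/∂s_i = α_i − s_i = 0, so s_i* = α_i.
NE contributions = (3.8, 2.6, 4.2); S = 10.6.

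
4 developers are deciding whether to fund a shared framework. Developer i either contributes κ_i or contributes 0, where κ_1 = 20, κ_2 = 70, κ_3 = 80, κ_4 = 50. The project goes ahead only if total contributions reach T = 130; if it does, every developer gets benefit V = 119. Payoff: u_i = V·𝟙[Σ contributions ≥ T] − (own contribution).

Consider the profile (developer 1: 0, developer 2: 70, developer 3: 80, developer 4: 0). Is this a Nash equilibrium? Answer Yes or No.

Yes

Total = 150 ≥ 130: provided.
Developer 1 (pledges 0, payoff 119): pledging 20 → total 170, payoff 99. No gain.
Developer 2 (pledges 70, payoff 49): dropping to 0 → total 80, payoff 0. No gain.
Developer 3 (pledges 80, payoff 39): dropping to 0 → total 70, payoff 0. No gain.
Developer 4 (pledges 0, payoff 119): pledging 50 → total 200, payoff 69. No gain.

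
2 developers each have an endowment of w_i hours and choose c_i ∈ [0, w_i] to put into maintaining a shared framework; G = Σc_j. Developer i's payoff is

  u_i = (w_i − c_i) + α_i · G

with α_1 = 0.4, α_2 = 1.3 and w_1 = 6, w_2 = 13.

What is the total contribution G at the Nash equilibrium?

13

∂u_i/∂c_i = α_i − 1, so developer i contributes w_i if α_i > 1, else 0.
α_i > 1 for i ∈ {2}; NE contributions (0, 13), G = 13.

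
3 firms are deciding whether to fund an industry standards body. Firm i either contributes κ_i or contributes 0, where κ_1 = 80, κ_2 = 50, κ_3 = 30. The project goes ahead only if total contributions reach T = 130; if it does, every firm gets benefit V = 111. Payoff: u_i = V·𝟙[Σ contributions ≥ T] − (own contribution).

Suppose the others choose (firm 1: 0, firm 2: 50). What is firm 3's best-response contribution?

Others' total = 50. Even contributing 30 gives 80 < 130: no benefit either way.
Best response: 0.

0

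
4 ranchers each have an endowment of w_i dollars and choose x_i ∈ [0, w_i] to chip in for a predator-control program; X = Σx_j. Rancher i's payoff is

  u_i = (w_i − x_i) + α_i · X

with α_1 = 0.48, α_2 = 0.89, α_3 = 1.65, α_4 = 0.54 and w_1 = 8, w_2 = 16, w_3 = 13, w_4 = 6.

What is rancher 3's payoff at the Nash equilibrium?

∂u_i/∂x_i = α_i − 1, so rancher i contributes w_i if α_i > 1, else 0.
α_i > 1 for i ∈ {3}; NE contributions (0, 0, 13, 0), X = 13.
u_3 = (13 − 13) + 1.65·13 = 21.45.

21.45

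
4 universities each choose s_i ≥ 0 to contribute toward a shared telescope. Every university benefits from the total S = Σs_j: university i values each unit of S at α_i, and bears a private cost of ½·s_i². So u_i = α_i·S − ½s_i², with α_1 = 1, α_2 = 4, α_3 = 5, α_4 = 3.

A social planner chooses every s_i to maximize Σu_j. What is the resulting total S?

Planner FOC: ∂(Σu_j)/∂s_i = (Σα_j) − s_i = 0, so s_i^SO = Σα_j = 13 for every i; S^SO = 52.

52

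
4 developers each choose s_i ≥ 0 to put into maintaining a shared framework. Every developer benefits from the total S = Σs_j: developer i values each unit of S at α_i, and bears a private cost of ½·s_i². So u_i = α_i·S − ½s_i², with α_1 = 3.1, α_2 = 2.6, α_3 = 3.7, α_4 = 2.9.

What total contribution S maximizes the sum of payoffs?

49.2

Planner FOC: ∂(Σu_j)/∂s_i = (Σα_j) − s_i = 0, so s_i^SO = Σα_j = 12.3 for every i; S^SO = 49.2.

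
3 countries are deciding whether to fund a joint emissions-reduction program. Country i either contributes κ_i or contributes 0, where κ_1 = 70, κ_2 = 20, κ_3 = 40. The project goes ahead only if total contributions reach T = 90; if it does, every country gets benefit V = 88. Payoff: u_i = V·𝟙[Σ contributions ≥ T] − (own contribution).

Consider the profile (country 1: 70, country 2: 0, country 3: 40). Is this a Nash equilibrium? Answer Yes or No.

Yes

Total = 110 ≥ 90: provided.
Country 1 (pledges 70, payoff 18): dropping to 0 → total 40, payoff 0. No gain.
Country 2 (pledges 0, payoff 88): pledging 20 → total 130, payoff 68. No gain.
Country 3 (pledges 40, payoff 48): dropping to 0 → total 70, payoff 0. No gain.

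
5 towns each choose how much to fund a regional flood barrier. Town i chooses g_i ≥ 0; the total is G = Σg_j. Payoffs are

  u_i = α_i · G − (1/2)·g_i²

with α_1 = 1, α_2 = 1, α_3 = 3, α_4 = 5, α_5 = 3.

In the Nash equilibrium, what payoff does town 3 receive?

Town i's FOC: ∂u_i/∂g_i = α_i − g_i = 0, so g_i* = α_i.
NE contributions = (1, 1, 3, 5, 3); G = 13.
u_3 = α_3·G − ½·(g_3)² = 3·13 − ½·3² = 34.5.

34.5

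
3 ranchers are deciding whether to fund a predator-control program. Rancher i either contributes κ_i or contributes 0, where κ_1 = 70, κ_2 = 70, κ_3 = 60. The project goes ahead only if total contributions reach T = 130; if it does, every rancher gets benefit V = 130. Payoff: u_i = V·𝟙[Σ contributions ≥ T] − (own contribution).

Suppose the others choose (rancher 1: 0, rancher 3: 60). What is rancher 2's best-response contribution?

70

Others' total = 60. Contributing 70 brings total to 130 ≥ 130: gain V − κ_2 = 60.
Best response: 70.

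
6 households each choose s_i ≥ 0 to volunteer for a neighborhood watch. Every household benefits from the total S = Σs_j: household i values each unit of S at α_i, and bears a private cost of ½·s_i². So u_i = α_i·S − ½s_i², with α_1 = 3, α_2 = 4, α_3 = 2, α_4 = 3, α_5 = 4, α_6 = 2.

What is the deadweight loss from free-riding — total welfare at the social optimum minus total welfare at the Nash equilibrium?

Household i's FOC: ∂u_i/∂s_i = α_i − s_i = 0, so s_i* = α_i.
NE contributions = (3, 4, 2, 3, 4, 2); S = 18.
W^NE = (Σα)·S − ½Σα_i² = 18² − ½·58 = 295.
Planner sets s_i = Σα_j = 18 for every i, so S^SO = 6·18 = 108.
W^SO = (Σα)·S^SO − ½·6·(Σα)² = (6/2)·18² = 972.
Deadweight loss = W^SO − W^NE = 677.

677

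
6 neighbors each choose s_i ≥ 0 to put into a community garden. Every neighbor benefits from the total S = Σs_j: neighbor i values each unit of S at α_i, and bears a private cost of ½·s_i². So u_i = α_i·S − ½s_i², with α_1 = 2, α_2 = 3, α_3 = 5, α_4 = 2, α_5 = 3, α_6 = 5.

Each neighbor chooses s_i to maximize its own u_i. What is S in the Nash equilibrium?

20

Neighbor i's FOC: ∂u_i/∂s_i = α_i − s_i = 0, so s_i* = α_i.
NE contributions = (2, 3, 5, 2, 3, 5); S = 20.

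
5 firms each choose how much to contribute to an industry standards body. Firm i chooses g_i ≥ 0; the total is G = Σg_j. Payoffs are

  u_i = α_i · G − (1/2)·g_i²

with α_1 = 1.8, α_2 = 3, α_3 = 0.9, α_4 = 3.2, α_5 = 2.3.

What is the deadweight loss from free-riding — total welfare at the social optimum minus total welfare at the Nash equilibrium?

Firm i's FOC: ∂u_i/∂g_i = α_i − g_i = 0, so g_i* = α_i.
NE contributions = (1.8, 3, 0.9, 3.2, 2.3); G = 11.2.
W^NE = (Σα)·G − ½Σα_i² = 11.2² − ½·28.58 = 111.15.
Planner sets g_i = Σα_j = 11.2 for every i, so G^SO = 5·11.2 = 56.
W^SO = (Σα)·G^SO − ½·5·(Σα)² = (5/2)·11.2² = 313.6.
Deadweight loss = W^SO − W^NE = 202.45.

202.45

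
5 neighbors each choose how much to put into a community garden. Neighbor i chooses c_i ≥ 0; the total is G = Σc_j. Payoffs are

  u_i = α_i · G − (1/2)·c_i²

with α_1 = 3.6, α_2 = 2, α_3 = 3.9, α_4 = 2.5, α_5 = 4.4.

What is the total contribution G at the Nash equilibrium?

16.4

Neighbor i's FOC: ∂u_i/∂c_i = α_i − c_i = 0, so c_i* = α_i.
NE contributions = (3.6, 2, 3.9, 2.5, 4.4); G = 16.4.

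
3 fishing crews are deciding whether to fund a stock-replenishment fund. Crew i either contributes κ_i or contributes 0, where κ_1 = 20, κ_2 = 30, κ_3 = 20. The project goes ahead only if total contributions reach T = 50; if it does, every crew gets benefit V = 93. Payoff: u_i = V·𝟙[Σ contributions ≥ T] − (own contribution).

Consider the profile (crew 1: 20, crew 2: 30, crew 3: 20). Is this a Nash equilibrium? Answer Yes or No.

Total = 70 ≥ 50: provided.
Crew 1 (pledges 20, payoff 73): dropping to 0 → total 50, payoff 93. Profitable deviation.

No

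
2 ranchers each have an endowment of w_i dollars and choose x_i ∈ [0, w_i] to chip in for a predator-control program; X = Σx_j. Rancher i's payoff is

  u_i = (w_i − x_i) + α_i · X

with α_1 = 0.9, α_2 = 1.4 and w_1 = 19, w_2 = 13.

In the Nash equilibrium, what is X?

∂u_i/∂x_i = α_i − 1, so rancher i contributes w_i if α_i > 1, else 0.
α_i > 1 for i ∈ {2}; NE contributions (0, 13), X = 13.

13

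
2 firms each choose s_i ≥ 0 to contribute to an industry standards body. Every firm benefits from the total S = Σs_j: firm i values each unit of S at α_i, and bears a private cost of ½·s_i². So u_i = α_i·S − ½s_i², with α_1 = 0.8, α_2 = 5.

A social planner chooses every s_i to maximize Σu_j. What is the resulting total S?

11.6

Planner FOC: ∂(Σu_j)/∂s_i = (Σα_j) − s_i = 0, so s_i^SO = Σα_j = 5.8 for every i; S^SO = 11.6.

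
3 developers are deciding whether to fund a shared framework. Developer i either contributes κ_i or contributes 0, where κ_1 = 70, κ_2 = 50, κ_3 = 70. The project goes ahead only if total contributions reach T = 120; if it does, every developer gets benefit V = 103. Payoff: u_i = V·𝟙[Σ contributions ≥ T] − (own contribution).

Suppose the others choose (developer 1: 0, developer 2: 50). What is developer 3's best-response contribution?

70

Others' total = 50. Contributing 70 brings total to 120 ≥ 120: gain V − κ_3 = 33.
Best response: 70.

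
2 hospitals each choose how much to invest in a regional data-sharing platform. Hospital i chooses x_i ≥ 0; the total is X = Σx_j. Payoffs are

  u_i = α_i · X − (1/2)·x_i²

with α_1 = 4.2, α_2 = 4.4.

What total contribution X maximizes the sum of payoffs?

Planner FOC: ∂(Σu_j)/∂x_i = (Σα_j) − x_i = 0, so x_i^SO = Σα_j = 8.6 for every i; X^SO = 17.2.

17.2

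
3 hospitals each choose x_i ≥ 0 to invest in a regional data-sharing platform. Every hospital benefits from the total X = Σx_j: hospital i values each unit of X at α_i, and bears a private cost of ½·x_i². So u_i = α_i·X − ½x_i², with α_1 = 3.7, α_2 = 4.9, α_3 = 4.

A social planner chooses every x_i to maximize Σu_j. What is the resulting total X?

37.8

Planner FOC: ∂(Σu_j)/∂x_i = (Σα_j) − x_i = 0, so x_i^SO = Σα_j = 12.6 for every i; X^SO = 37.8.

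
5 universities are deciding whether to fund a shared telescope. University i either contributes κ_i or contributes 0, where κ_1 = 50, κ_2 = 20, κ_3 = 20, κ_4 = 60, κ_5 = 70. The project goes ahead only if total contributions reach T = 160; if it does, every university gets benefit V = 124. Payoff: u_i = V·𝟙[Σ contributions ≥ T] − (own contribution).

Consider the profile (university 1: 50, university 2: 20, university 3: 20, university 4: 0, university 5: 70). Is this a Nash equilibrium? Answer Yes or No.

Yes

Total = 160 ≥ 160: provided.
University 1 (pledges 50, payoff 74): dropping to 0 → total 110, payoff 0. No gain.
University 2 (pledges 20, payoff 104): dropping to 0 → total 140, payoff 0. No gain.
University 3 (pledges 20, payoff 104): dropping to 0 → total 140, payoff 0. No gain.
University 4 (pledges 0, payoff 124): pledging 60 → total 220, payoff 64. No gain.
University 5 (pledges 70, payoff 54): dropping to 0 → total 90, payoff 0. No gain.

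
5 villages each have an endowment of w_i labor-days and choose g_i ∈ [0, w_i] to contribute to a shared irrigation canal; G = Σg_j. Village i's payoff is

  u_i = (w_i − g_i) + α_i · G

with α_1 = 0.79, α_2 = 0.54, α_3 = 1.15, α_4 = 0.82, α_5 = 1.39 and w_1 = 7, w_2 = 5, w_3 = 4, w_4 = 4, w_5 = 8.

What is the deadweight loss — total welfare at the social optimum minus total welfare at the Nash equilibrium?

59.04

∂u_i/∂g_i = α_i − 1, so village i contributes w_i if α_i > 1, else 0.
α_i > 1 for i ∈ {3, 5}; NE contributions (0, 0, 4, 0, 8), G = 12.
W^NE = Σw_i − G^NE + (Σα_i)·G^NE = 28 + 3.69·12 = 72.28.
Planner: ∂(Σu_j)/∂g_i = Σα_j − 1 = 3.69 > 0, so everyone contributes w_i; G^SO = 28, W^SO = 28 + 3.69·28 = 131.32.
Deadweight loss = 59.04.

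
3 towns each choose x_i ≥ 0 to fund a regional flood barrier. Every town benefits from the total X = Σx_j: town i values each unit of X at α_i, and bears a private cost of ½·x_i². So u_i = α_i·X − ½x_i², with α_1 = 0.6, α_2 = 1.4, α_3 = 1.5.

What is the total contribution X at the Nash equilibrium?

3.5

Town i's FOC: ∂u_i/∂x_i = α_i − x_i = 0, so x_i* = α_i.
NE contributions = (0.6, 1.4, 1.5); X = 3.5.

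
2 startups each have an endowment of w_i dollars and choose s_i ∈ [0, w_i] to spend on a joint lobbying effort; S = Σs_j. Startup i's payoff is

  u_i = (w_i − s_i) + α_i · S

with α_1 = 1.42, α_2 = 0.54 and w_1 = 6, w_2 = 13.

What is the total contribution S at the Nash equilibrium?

∂u_i/∂s_i = α_i − 1, so startup i contributes w_i if α_i > 1, else 0.
α_i > 1 for i ∈ {1}; NE contributions (6, 0), S = 6.

6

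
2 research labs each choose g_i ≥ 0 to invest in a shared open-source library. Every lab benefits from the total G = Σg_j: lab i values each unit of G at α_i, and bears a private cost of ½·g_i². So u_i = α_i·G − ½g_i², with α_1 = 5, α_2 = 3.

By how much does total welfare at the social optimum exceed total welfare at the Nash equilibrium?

17

Lab i's FOC: ∂u_i/∂g_i = α_i − g_i = 0, so g_i* = α_i.
NE contributions = (5, 3); G = 8.
W^NE = (Σα)·G − ½Σα_i² = 8² − ½·34 = 47.
Planner sets g_i = Σα_j = 8 for every i, so G^SO = 2·8 = 16.
W^SO = (Σα)·G^SO − ½·2·(Σα)² = (2/2)·8² = 64.
Deadweight loss = W^SO − W^NE = 17.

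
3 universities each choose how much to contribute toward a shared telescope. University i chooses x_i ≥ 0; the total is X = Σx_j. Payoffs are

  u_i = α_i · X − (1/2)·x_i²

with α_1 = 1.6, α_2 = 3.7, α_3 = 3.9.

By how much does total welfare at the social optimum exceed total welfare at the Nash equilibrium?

58.05

University i's FOC: ∂u_i/∂x_i = α_i − x_i = 0, so x_i* = α_i.
NE contributions = (1.6, 3.7, 3.9); X = 9.2.
W^NE = (Σα)·X − ½Σα_i² = 9.2² − ½·31.46 = 68.91.
Planner sets x_i = Σα_j = 9.2 for every i, so X^SO = 3·9.2 = 27.6.
W^SO = (Σα)·X^SO − ½·3·(Σα)² = (3/2)·9.2² = 126.96.
Deadweight loss = W^SO − W^NE = 58.05.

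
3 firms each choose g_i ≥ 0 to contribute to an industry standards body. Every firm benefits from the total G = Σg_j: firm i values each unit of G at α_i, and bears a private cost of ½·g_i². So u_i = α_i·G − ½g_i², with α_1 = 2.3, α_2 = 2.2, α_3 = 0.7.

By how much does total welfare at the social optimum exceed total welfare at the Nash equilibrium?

Firm i's FOC: ∂u_i/∂g_i = α_i − g_i = 0, so g_i* = α_i.
NE contributions = (2.3, 2.2, 0.7); G = 5.2.
W^NE = (Σα)·G − ½Σα_i² = 5.2² − ½·10.62 = 21.73.
Planner sets g_i = Σα_j = 5.2 for every i, so G^SO = 3·5.2 = 15.6.
W^SO = (Σα)·G^SO − ½·3·(Σα)² = (3/2)·5.2² = 40.56.
Deadweight loss = W^SO − W^NE = 18.83.

18.83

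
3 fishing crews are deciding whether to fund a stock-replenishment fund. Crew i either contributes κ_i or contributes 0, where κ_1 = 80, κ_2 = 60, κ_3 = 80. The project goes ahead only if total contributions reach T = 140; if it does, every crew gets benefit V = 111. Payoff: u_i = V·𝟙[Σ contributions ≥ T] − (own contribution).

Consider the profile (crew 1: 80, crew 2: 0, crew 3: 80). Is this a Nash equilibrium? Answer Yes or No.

Total = 160 ≥ 140: provided.
Crew 1 (pledges 80, payoff 31): dropping to 0 → total 80, payoff 0. No gain.
Crew 2 (pledges 0, payoff 111): pledging 60 → total 220, payoff 51. No gain.
Crew 3 (pledges 80, payoff 31): dropping to 0 → total 80, payoff 0. No gain.

Yes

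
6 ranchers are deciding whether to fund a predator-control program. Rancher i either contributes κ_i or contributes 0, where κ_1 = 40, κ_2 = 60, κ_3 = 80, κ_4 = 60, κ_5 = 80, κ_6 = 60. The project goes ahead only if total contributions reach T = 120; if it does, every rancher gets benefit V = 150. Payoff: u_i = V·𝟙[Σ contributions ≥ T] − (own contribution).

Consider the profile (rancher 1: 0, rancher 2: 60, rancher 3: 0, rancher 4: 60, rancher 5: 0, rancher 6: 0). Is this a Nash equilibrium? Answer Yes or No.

Total = 120 ≥ 120: provided.
Rancher 1 (pledges 0, payoff 150): pledging 40 → total 160, payoff 110. No gain.
Rancher 2 (pledges 60, payoff 90): dropping to 0 → total 60, payoff 0. No gain.
Rancher 3 (pledges 0, payoff 150): pledging 80 → total 200, payoff 70. No gain.
Rancher 4 (pledges 60, payoff 90): dropping to 0 → total 60, payoff 0. No gain.
Rancher 5 (pledges 0, payoff 150): pledging 80 → total 200, payoff 70. No gain.
Rancher 6 (pledges 0, payoff 150): pledging 60 → total 180, payoff 90. No gain.

Yes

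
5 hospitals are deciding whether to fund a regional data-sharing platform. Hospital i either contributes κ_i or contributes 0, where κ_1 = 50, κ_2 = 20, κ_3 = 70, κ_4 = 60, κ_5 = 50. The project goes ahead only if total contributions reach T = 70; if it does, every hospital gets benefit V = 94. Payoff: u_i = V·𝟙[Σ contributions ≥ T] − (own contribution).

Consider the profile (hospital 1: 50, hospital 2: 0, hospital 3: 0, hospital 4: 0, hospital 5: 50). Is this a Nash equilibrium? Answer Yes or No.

Total = 100 ≥ 70: provided.
Hospital 1 (pledges 50, payoff 44): dropping to 0 → total 50, payoff 0. No gain.
Hospital 2 (pledges 0, payoff 94): pledging 20 → total 120, payoff 74. No gain.
Hospital 3 (pledges 0, payoff 94): pledging 70 → total 170, payoff 24. No gain.
Hospital 4 (pledges 0, payoff 94): pledging 60 → total 160, payoff 34. No gain.
Hospital 5 (pledges 50, payoff 44): dropping to 0 → total 50, payoff 0. No gain.

Yes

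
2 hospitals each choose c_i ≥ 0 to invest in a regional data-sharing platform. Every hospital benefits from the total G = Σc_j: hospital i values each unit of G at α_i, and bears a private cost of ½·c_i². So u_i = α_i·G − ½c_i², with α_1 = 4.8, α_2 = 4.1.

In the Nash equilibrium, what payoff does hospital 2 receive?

Hospital i's FOC: ∂u_i/∂c_i = α_i − c_i = 0, so c_i* = α_i.
NE contributions = (4.8, 4.1); G = 8.9.
u_2 = α_2·G − ½·(c_2)² = 4.1·8.9 − ½·4.1² = 28.085.

28.085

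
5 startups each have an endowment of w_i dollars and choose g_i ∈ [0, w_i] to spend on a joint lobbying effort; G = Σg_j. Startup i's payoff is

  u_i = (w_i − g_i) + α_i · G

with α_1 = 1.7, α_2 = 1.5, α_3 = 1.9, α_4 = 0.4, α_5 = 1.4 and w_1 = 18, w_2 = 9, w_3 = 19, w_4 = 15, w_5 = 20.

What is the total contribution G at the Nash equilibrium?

∂u_i/∂g_i = α_i − 1, so startup i contributes w_i if α_i > 1, else 0.
α_i > 1 for i ∈ {1, 2, 3, 5}; NE contributions (18, 9, 19, 0, 20), G = 66.

66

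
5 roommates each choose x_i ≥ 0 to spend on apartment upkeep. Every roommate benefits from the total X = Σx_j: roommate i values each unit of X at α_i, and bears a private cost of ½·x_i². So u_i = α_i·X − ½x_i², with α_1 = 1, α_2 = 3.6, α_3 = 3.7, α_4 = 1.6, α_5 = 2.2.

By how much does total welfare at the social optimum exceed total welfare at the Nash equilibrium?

237.14

Roommate i's FOC: ∂u_i/∂x_i = α_i − x_i = 0, so x_i* = α_i.
NE contributions = (1, 3.6, 3.7, 1.6, 2.2); X = 12.1.
W^NE = (Σα)·X − ½Σα_i² = 12.1² − ½·35.05 = 128.885.
Planner sets x_i = Σα_j = 12.1 for every i, so X^SO = 5·12.1 = 60.5.
W^SO = (Σα)·X^SO − ½·5·(Σα)² = (5/2)·12.1² = 366.025.
Deadweight loss = W^SO − W^NE = 237.14.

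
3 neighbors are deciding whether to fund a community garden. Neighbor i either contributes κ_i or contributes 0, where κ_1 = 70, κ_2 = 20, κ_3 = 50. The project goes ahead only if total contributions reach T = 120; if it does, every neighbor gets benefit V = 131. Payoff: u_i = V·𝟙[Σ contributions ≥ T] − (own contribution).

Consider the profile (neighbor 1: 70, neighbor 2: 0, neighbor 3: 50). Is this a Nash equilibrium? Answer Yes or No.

Total = 120 ≥ 120: provided.
Neighbor 1 (pledges 70, payoff 61): dropping to 0 → total 50, payoff 0. No gain.
Neighbor 2 (pledges 0, payoff 131): pledging 20 → total 140, payoff 111. No gain.
Neighbor 3 (pledges 50, payoff 81): dropping to 0 → total 70, payoff 0. No gain.

Yes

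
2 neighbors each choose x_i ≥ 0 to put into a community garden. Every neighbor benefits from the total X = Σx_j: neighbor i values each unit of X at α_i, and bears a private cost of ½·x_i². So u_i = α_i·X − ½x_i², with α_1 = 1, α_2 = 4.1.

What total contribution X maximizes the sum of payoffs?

10.2

Planner FOC: ∂(Σu_j)/∂x_i = (Σα_j) − x_i = 0, so x_i^SO = Σα_j = 5.1 for every i; X^SO = 10.2.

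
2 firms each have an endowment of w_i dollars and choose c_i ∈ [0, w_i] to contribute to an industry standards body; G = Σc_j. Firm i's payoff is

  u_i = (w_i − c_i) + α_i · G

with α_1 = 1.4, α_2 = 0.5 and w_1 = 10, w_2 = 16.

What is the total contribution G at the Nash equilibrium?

10

∂u_i/∂c_i = α_i − 1, so firm i contributes w_i if α_i > 1, else 0.
α_i > 1 for i ∈ {1}; NE contributions (10, 0), G = 10.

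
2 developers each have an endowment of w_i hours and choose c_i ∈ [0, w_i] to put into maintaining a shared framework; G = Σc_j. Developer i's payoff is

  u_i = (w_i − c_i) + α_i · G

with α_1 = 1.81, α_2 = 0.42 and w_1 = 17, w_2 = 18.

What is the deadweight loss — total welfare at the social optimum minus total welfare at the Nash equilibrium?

22.14

∂u_i/∂c_i = α_i − 1, so developer i contributes w_i if α_i > 1, else 0.
α_i > 1 for i ∈ {1}; NE contributions (17, 0), G = 17.
W^NE = Σw_i − G^NE + (Σα_i)·G^NE = 35 + 1.23·17 = 55.91.
Planner: ∂(Σu_j)/∂c_i = Σα_j − 1 = 1.23 > 0, so everyone contributes w_i; G^SO = 35, W^SO = 35 + 1.23·35 = 78.05.
Deadweight loss = 22.14.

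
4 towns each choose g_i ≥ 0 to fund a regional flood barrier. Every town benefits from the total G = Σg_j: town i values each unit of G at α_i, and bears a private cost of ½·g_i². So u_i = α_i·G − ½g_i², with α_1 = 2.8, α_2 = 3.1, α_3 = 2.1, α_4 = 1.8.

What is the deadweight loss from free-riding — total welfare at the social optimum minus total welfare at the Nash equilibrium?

Town i's FOC: ∂u_i/∂g_i = α_i − g_i = 0, so g_i* = α_i.
NE contributions = (2.8, 3.1, 2.1, 1.8); G = 9.8.
W^NE = (Σα)·G − ½Σα_i² = 9.8² − ½·25.1 = 83.49.
Planner sets g_i = Σα_j = 9.8 for every i, so G^SO = 4·9.8 = 39.2.
W^SO = (Σα)·G^SO − ½·4·(Σα)² = (4/2)·9.8² = 192.08.
Deadweight loss = W^SO − W^NE = 108.59.

108.59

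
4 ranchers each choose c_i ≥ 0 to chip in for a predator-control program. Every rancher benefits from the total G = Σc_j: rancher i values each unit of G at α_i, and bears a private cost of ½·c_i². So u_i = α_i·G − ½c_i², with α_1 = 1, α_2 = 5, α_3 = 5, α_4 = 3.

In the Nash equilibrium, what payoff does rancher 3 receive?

Rancher i's FOC: ∂u_i/∂c_i = α_i − c_i = 0, so c_i* = α_i.
NE contributions = (1, 5, 5, 3); G = 14.
u_3 = α_3·G − ½·(c_3)² = 5·14 − ½·5² = 57.5.

57.5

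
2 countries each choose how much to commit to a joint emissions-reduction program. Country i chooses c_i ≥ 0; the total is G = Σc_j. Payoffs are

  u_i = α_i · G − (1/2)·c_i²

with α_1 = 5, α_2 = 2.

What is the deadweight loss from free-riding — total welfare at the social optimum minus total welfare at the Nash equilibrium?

Country i's FOC: ∂u_i/∂c_i = α_i − c_i = 0, so c_i* = α_i.
NE contributions = (5, 2); G = 7.
W^NE = (Σα)·G − ½Σα_i² = 7² − ½·29 = 34.5.
Planner sets c_i = Σα_j = 7 for every i, so G^SO = 2·7 = 14.
W^SO = (Σα)·G^SO − ½·2·(Σα)² = (2/2)·7² = 49.
Deadweight loss = W^SO − W^NE = 14.5.

14.5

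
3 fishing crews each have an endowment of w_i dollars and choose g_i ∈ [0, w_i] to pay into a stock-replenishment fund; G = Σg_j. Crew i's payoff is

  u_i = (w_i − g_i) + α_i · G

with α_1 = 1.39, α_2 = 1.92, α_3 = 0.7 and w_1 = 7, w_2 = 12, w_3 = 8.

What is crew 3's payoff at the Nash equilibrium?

∂u_i/∂g_i = α_i − 1, so crew i contributes w_i if α_i > 1, else 0.
α_i > 1 for i ∈ {1, 2}; NE contributions (7, 12, 0), G = 19.
u_3 = (8 − 0) + 0.7·19 = 21.3.

21.3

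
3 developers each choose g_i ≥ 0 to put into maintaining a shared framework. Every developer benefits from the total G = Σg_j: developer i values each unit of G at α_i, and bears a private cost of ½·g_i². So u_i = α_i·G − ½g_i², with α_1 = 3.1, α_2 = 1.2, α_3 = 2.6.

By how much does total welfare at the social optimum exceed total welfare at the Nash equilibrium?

Developer i's FOC: ∂u_i/∂g_i = α_i − g_i = 0, so g_i* = α_i.
NE contributions = (3.1, 1.2, 2.6); G = 6.9.
W^NE = (Σα)·G − ½Σα_i² = 6.9² − ½·17.81 = 38.705.
Planner sets g_i = Σα_j = 6.9 for every i, so G^SO = 3·6.9 = 20.7.
W^SO = (Σα)·G^SO − ½·3·(Σα)² = (3/2)·6.9² = 71.415.
Deadweight loss = W^SO − W^NE = 32.71.

32.71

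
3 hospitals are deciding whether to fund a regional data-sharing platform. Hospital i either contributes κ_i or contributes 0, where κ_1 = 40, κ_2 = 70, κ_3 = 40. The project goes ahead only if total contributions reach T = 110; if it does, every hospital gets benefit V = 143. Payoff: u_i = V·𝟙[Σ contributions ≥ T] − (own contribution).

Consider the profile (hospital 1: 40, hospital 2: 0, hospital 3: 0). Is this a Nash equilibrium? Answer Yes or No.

No

Total = 40 < 110: not provided.
Hospital 1 (pledges 40, payoff -40): dropping to 0 → total 0, payoff 0. Profitable deviation.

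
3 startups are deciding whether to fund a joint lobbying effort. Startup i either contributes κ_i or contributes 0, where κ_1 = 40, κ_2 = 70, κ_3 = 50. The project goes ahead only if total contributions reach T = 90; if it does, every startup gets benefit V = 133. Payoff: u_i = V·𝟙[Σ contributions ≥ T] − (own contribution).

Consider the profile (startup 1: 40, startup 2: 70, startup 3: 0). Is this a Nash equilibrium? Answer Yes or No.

Total = 110 ≥ 90: provided.
Startup 1 (pledges 40, payoff 93): dropping to 0 → total 70, payoff 0. No gain.
Startup 2 (pledges 70, payoff 63): dropping to 0 → total 40, payoff 0. No gain.
Startup 3 (pledges 0, payoff 133): pledging 50 → total 160, payoff 83. No gain.

Yes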